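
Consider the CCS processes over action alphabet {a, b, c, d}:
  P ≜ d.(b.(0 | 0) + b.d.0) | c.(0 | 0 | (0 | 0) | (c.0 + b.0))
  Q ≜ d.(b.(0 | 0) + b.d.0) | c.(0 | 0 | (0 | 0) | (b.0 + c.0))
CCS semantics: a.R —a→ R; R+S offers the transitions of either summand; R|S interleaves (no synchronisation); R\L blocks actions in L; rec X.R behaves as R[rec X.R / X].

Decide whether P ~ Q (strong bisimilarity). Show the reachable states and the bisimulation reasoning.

YES

Reachable graph of P (15 states):
  p0 = d.(b.(0 | 0) + b.d.0) | c.(0 | 0 | (0 | 0) | (c.0 + b.0)) | =c=> p1, =d=> p2
  p1 = d.(b.(0 | 0) + b.d.0) | (0 | 0 | (0 | 0) | (c.0 + b.0)) | =b=> p3, =c=> p3, =d=> p4
  p2 = (b.(0 | 0) + b.d.0) | c.(0 | 0 | (0 | 0) | (c.0 + b.0)) | =b=> p5, =b=> p6, =c=> p4
  p3 = d.(b.(0 | 0) + b.d.0) | (0 | 0 | (0 | 0) | 0) | =d=> p7
  p4 = (b.(0 | 0) + b.d.0) | (0 | 0 | (0 | 0) | (c.0 + b.0)) | =b=> p7, =b=> p8, =b=> p9, =c=> p7
  p5 = 0 | 0 | c.(0 | 0 | (0 | 0) | (c.0 + b.0)) | =c=> p8
  p6 = d.0 | c.(0 | 0 | (0 | 0) | (c.0 + b.0)) | =c=> p9, =d=> p10
  p7 = (b.(0 | 0) + b.d.0) | (0 | 0 | (0 | 0) | 0) | =b=> p11, =b=> p12
  p8 = 0 | 0 | (0 | 0 | (0 | 0) | (c.0 + b.0)) | =b=> p11, =c=> p11
  p9 = d.0 | (0 | 0 | (0 | 0) | (c.0 + b.0)) | =b=> p12, =c=> p12, =d=> p13
  p10 = 0 | c.(0 | 0 | (0 | 0) | (c.0 + b.0)) | =c=> p13
  p11 = 0 | 0 | (0 | 0 | (0 | 0) | 0) | stopped
  p12 = d.0 | (0 | 0 | (0 | 0) | 0) | =d=> p14
  p13 = 0 | (0 | 0 | (0 | 0) | (c.0 + b.0)) | =b=> p14, =c=> p14
  p14 = 0 | (0 | 0 | (0 | 0) | 0) | stopped
Reachable graph of Q (15 states):
  q0 = d.(b.(0 | 0) + b.d.0) | c.(0 | 0 | (0 | 0) | (b.0 + c.0)) | =c=> q1, =d=> q2
  q1 = d.(b.(0 | 0) + b.d.0) | (0 | 0 | (0 | 0) | (b.0 + c.0)) | =b=> q3, =c=> q3, =d=> q4
  q2 = (b.(0 | 0) + b.d.0) | c.(0 | 0 | (0 | 0) | (b.0 + c.0)) | =b=> q5, =b=> q6, =c=> q4
  q3 = d.(b.(0 | 0) + b.d.0) | (0 | 0 | (0 | 0) | 0) | =d=> q7
  q4 = (b.(0 | 0) + b.d.0) | (0 | 0 | (0 | 0) | (b.0 + c.0)) | =b=> q7, =b=> q8, =b=> q9, =c=> q7
  q5 = 0 | 0 | c.(0 | 0 | (0 | 0) | (b.0 + c.0)) | =c=> q8
  q6 = d.0 | c.(0 | 0 | (0 | 0) | (b.0 + c.0)) | =c=> q9, =d=> q10
  q7 = (b.(0 | 0) + b.d.0) | (0 | 0 | (0 | 0) | 0) | =b=> q11, =b=> q12
  q8 = 0 | 0 | (0 | 0 | (0 | 0) | (b.0 + c.0)) | =b=> q11, =c=> q11
  q9 = d.0 | (0 | 0 | (0 | 0) | (b.0 + c.0)) | =b=> q12, =c=> q12, =d=> q13
  q10 = 0 | c.(0 | 0 | (0 | 0) | (b.0 + c.0)) | =c=> q13
  q11 = 0 | 0 | (0 | 0 | (0 | 0) | 0) | stopped
  q12 = d.0 | (0 | 0 | (0 | 0) | 0) | =d=> q14
  q13 = 0 | (0 | 0 | (0 | 0) | (b.0 + c.0)) | =b=> q14, =c=> q14
  q14 = 0 | (0 | 0 | (0 | 0) | 0) | stopped
Partition-refinement fixed point:
  B0 = {p0, q0}
  B1 = {p1, q1}
  B2 = {p3, q3}
  B3 = {p7, q7}
  B4 = {p11, p14, q11, q14}
  B5 = {p12, q12}
  B6 = {p4, q4}
  B7 = {p13, p8, q13, q8}
  B8 = {p9, q9}
  B9 = {p2, q2}
  B10 = {p6, q6}
  B11 = {p10, p5, q10, q5}
p0 ∈ B0, q0 ∈ B0 → same block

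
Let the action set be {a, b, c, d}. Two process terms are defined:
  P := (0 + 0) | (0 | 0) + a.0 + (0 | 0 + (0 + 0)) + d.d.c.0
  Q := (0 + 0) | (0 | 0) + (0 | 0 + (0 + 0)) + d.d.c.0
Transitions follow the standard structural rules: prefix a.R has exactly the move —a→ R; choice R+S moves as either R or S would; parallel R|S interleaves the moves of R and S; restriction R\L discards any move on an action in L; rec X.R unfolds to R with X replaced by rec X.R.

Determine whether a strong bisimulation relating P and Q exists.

NO

P's transition system — 4 states:
  s0 = (0 + 0) | (0 | 0) + a.0 + (0 | 0 + (0 + 0)) + d.d.c.0 :: --a--▸ s1, --d--▸ s2
  s1 = 0 :: ·
  s2 = d.c.0 :: --d--▸ s3
  s3 = c.0 :: --c--▸ s1
Q's transition system — 4 states:
  t0 = (0 + 0) | (0 | 0) + (0 | 0 + (0 + 0)) + d.d.c.0 :: --d--▸ t1
  t1 = d.c.0 :: --d--▸ t2
  t2 = c.0 :: --c--▸ t3
  t3 = 0 :: ·
Partition-refinement fixed point:
  B0 = {s0}
  B1 = {s2, t1}
  B2 = {s3, t2}
  B3 = {s1, t3}
  B4 = {t0}
s0 ∈ B0, t0 ∈ B4 → different blocks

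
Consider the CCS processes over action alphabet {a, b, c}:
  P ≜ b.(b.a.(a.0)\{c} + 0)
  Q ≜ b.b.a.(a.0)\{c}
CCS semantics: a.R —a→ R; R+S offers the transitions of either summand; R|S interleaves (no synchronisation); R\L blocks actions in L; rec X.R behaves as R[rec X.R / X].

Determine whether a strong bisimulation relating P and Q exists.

LTS(P): 5 reachable states
  p0 = b.(b.a.(a.0)\{c} + 0) → ··b··> p1
  p1 = b.a.(a.0)\{c} + 0 → ··b··> p2
  p2 = a.(a.0)\{c} → ··a··> p3
  p3 = (a.0)\{c} → ··a··> p4
  p4 = 0\{c} → ∅
LTS(Q): 5 reachable states
  q0 = b.b.a.(a.0)\{c} → ··b··> q1
  q1 = b.a.(a.0)\{c} → ··b··> q2
  q2 = a.(a.0)\{c} → ··a··> q3
  q3 = (a.0)\{c} → ··a··> q4
  q4 = 0\{c} → ∅
Partition-refinement fixed point:
  B0 = {p0, q0}
  B1 = {p1, q1}
  B2 = {p2, q2}
  B3 = {p3, q3}
  B4 = {p4, q4}
p0 ∈ B0, q0 ∈ B0 → same block

P ~ Q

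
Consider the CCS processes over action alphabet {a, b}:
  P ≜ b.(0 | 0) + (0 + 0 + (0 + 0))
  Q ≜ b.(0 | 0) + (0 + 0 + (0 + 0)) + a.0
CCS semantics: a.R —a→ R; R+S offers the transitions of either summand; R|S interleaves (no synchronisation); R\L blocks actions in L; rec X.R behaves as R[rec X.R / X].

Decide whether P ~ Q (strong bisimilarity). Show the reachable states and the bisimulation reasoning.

LTS(P): 2 reachable states
  s0 = b.(0 | 0) + (0 + 0 + (0 + 0)) → ··b··> s1
  s1 = 0 | 0 → ∅
LTS(Q): 3 reachable states
  t0 = b.(0 | 0) + (0 + 0 + (0 + 0)) + a.0 → ··a··> t1, ··b··> t2
  t1 = 0 → ∅
  t2 = 0 | 0 → ∅
Coarsest stable partition (strong bisimilarity classes):
  B0 = {s0}
  B1 = {s1, t1, t2}
  B2 = {t0}
s0 ∈ B0, t0 ∈ B2 → different blocks

NO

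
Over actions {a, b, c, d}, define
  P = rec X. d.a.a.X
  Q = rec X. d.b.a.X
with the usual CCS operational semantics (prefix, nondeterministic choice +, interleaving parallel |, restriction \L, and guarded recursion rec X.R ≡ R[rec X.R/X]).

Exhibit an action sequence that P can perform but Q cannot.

P's transition system — 3 states:
  p0 = rec X. d.a.a.X → —d→ p1
  p1 = a.a.(rec X. d.a.a.X) → —a→ p2
  p2 = a.(rec X. d.a.a.X) → —a→ p0
Q's transition system — 3 states:
  q0 = rec X. d.b.a.X → —d→ q1
  q1 = b.a.(rec X. d.b.a.X) → —b→ q2
  q2 = a.(rec X. d.b.a.X) → —a→ q0
Executing da from P (initial set {p0}):
  [1] d ⇒ {p1}
  [2] a ⇒ {p2}
  — P admits the full trace.
Executing da from Q (initial set {q0}):
  [1] d ⇒ {q1}
  [2] a ⇒ no successor for Q

da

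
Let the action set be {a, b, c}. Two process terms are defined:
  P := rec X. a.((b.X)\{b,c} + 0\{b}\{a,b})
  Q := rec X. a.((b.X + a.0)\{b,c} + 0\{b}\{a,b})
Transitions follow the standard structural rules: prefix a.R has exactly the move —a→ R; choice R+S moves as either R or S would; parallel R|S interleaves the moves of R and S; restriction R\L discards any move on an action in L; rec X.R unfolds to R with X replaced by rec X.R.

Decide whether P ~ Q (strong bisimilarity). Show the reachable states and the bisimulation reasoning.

P ≁ Q

Reachable graph of P (2 states):
  p0 = rec X. a.((b.X)\{b,c} + 0\{b}\{a,b}) | ··a··> p1
  p1 = (b.(rec X. a.((b.X)\{b,c} + 0\{b}\{a,b})))\{b,c} + 0\{b}\{a,b} | stopped
Reachable graph of Q (3 states):
  q0 = rec X. a.((b.X + a.0)\{b,c} + 0\{b}\{a,b}) | ··a··> q1
  q1 = (b.(rec X. a.((b.X + a.0)\{b,c} + 0\{b}\{a,b})) + a.0)\{b,c} + 0\{b}\{a,b} | ··a··> q2
  q2 = 0\{b,c} | stopped
Partition-refinement fixed point:
  B0 = {p0, q1}
  B1 = {p1, q2}
  B2 = {q0}
p0 ∈ B0, q0 ∈ B2 → different blocks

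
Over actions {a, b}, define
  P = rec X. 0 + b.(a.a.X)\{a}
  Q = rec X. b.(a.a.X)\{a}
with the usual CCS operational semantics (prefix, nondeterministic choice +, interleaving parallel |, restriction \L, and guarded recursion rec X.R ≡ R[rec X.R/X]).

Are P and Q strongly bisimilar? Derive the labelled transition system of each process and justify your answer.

P's transition system — 2 states:
  u0 = rec X. 0 + b.(a.a.X)\{a} ⊢ =b=> u1
  u1 = (a.a.(rec X. 0 + b.(a.a.X)\{a}))\{a} ⊢ stopped
Q's transition system — 2 states:
  v0 = rec X. b.(a.a.X)\{a} ⊢ =b=> v1
  v1 = (a.a.(rec X. b.(a.a.X)\{a}))\{a} ⊢ stopped
Bisimilarity quotient blocks:
  B0 = {u0, v0}
  B1 = {u1, v1}
u0 ∈ B0, v0 ∈ B0 → same block

P ~ Q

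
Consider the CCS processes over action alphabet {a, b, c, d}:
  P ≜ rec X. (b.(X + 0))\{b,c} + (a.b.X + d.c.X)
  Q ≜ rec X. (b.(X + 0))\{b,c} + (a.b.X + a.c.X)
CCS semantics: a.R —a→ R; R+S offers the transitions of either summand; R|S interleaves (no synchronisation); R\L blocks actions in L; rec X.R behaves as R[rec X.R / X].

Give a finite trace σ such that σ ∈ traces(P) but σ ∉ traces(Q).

d

LTS(P): 3 reachable states
  p0 = rec X. (b.(X + 0))\{b,c} + (a.b.X + d.c.X) | =a=> p1, =d=> p2
  p1 = b.(rec X. (b.(X + 0))\{b,c} + (a.b.X + d.c.X)) | =b=> p0
  p2 = c.(rec X. (b.(X + 0))\{b,c} + (a.b.X + d.c.X)) | =c=> p0
LTS(Q): 3 reachable states
  q0 = rec X. (b.(X + 0))\{b,c} + (a.b.X + a.c.X) | =a=> q1, =a=> q2
  q1 = b.(rec X. (b.(X + 0))\{b,c} + (a.b.X + a.c.X)) | =b=> q0
  q2 = c.(rec X. (b.(X + 0))\{b,c} + (a.b.X + a.c.X)) | =c=> q0
Trace ⟨d⟩ through P, begin at {p0}:
  after d @ step 1: {p2}
  ✓ P
Trace ⟨d⟩ through Q, begin at {q0}:
  after d @ step 1: no successor for Q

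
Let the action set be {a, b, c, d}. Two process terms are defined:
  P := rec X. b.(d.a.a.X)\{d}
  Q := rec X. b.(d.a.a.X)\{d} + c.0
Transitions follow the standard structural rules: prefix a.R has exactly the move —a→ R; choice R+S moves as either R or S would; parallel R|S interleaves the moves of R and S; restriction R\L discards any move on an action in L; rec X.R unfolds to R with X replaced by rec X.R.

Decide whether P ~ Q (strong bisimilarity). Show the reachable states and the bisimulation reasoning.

not bisimilar

LTS(P): 2 reachable states
  u0 = rec X. b.(d.a.a.X)\{d} :: ··b··> u1
  u1 = (d.a.a.(rec X. b.(d.a.a.X)\{d}))\{d} :: deadlocked
LTS(Q): 3 reachable states
  v0 = rec X. b.(d.a.a.X)\{d} + c.0 :: ··b··> v1, ··c··> v2
  v1 = (d.a.a.(rec X. b.(d.a.a.X)\{d} + c.0))\{d} :: deadlocked
  v2 = 0 :: deadlocked
Bisimilarity quotient blocks:
  B0 = {u0}
  B1 = {u1, v1, v2}
  B2 = {v0}
u0 ∈ B0, v0 ∈ B2 → different blocks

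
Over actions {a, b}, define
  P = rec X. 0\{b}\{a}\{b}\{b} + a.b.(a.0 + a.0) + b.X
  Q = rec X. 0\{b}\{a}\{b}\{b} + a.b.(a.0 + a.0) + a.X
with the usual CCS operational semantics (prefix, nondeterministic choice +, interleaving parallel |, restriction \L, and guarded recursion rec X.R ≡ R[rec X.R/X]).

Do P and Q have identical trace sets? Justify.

P's transition system — 4 states:
  m0 = rec X. 0\{b}\{a}\{b}\{b} + a.b.(a.0 + a.0) + b.X ⊢ --a--▸ m1, --b--▸ m0
  m1 = b.(a.0 + a.0) ⊢ --b--▸ m2
  m2 = a.0 + a.0 ⊢ --a--▸ m3
  m3 = 0 ⊢ stopped
Q's transition system — 4 states:
  n0 = rec X. 0\{b}\{a}\{b}\{b} + a.b.(a.0 + a.0) + a.X ⊢ --a--▸ n0, --a--▸ n1
  n1 = b.(a.0 + a.0) ⊢ --b--▸ n2
  n2 = a.0 + a.0 ⊢ --a--▸ n3
  n3 = 0 ⊢ stopped
Executing b from P (initial set {m0}):
  [1] b ⇒ {m0}
  ✓ P
Executing b from Q (initial set {n0}):
  [1] b ⇒ ∅ (Q stuck)

trace-distinct — witness ⟨b⟩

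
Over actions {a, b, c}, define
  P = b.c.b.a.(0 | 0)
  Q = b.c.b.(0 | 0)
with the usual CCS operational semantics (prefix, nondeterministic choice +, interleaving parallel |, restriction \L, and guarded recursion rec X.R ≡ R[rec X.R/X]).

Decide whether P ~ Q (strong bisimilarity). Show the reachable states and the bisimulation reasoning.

P ≁ Q

P's transition system — 5 states:
  m0 = b.c.b.a.(0 | 0) → ··b··> m1
  m1 = c.b.a.(0 | 0) → ··c··> m2
  m2 = b.a.(0 | 0) → ··b··> m3
  m3 = a.(0 | 0) → ··a··> m4
  m4 = 0 | 0 → deadlocked
Q's transition system — 4 states:
  n0 = b.c.b.(0 | 0) → ··b··> n1
  n1 = c.b.(0 | 0) → ··c··> n2
  n2 = b.(0 | 0) → ··b··> n3
  n3 = 0 | 0 → deadlocked
Coarsest stable partition (strong bisimilarity classes):
  B0 = {m0}
  B1 = {m1}
  B2 = {m2}
  B3 = {m3}
  B4 = {m4, n3}
  B5 = {n0}
  B6 = {n1}
  B7 = {n2}
m0 ∈ B0, n0 ∈ B5 → different blocks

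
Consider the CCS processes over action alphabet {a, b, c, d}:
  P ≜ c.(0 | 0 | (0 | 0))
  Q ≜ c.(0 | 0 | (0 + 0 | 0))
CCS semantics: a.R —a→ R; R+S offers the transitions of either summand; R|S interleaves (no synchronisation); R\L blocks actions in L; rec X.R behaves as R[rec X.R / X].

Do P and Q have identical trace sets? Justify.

LTS(P): 2 reachable states
  s0 = c.(0 | 0 | (0 | 0)) ⊢ =c=> s1
  s1 = 0 | 0 | (0 | 0) ⊢ ·
LTS(Q): 2 reachable states
  t0 = c.(0 | 0 | (0 + 0 | 0)) ⊢ =c=> t1
  t1 = 0 | 0 | (0 + 0 | 0) ⊢ ·
Bisimilarity quotient blocks:
  B0 = {s0, t0}
  B1 = {s1, t1}
s0 ∈ B0, t0 ∈ B0 → same block
Bisimilar ⇒ trace-equivalent.

traces(P) = traces(Q)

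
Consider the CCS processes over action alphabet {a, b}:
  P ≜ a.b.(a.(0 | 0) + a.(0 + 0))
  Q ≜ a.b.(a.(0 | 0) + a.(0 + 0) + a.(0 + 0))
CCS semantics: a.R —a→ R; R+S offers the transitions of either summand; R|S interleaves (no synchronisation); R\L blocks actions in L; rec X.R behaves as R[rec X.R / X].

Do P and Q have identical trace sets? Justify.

LTS(P): 5 reachable states
  u0 = a.b.(a.(0 | 0) + a.(0 + 0)) | --a--▸ u1
  u1 = b.(a.(0 | 0) + a.(0 + 0)) | --b--▸ u2
  u2 = a.(0 | 0) + a.(0 + 0) | --a--▸ u3, --a--▸ u4
  u3 = 0 + 0 | (no moves)
  u4 = 0 | 0 | (no moves)
LTS(Q): 5 reachable states
  v0 = a.b.(a.(0 | 0) + a.(0 + 0) + a.(0 + 0)) | --a--▸ v1
  v1 = b.(a.(0 | 0) + a.(0 + 0) + a.(0 + 0)) | --b--▸ v2
  v2 = a.(0 | 0) + a.(0 + 0) + a.(0 + 0) | --a--▸ v3, --a--▸ v4
  v3 = 0 + 0 | (no moves)
  v4 = 0 | 0 | (no moves)
Bisimilarity quotient blocks:
  B0 = {u0, v0}
  B1 = {u1, v1}
  B2 = {u2, v2}
  B3 = {u3, u4, v3, v4}
u0 ∈ B0, v0 ∈ B0 → same block
Bisimilar ⇒ trace-equivalent.

trace-equivalent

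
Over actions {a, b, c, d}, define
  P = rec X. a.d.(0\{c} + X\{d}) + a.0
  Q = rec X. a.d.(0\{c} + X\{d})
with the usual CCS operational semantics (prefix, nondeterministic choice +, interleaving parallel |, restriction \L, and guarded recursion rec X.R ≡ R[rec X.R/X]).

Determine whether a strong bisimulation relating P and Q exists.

not bisimilar

P's transition system — 6 states:
  s0 = rec X. a.d.(0\{c} + X\{d}) + a.0 has moves ··a··> s1, ··a··> s2
  s1 = 0 has moves (no moves)
  s2 = d.(0\{c} + (rec X. a.d.(0\{c} + X\{d}) + a.0)\{d}) has moves ··d··> s3
  s3 = 0\{c} + (rec X. a.d.(0\{c} + X\{d}) + a.0)\{d} has moves ··a··> s4, ··a··> s5
  s4 = (d.(0\{c} + (rec X. a.d.(0\{c} + X\{d}) + a.0)\{d}))\{d} has moves (no moves)
  s5 = 0\{d} has moves (no moves)
Q's transition system — 4 states:
  t0 = rec X. a.d.(0\{c} + X\{d}) has moves ··a··> t1
  t1 = d.(0\{c} + (rec X. a.d.(0\{c} + X\{d}))\{d}) has moves ··d··> t2
  t2 = 0\{c} + (rec X. a.d.(0\{c} + X\{d}))\{d} has moves ··a··> t3
  t3 = (d.(0\{c} + (rec X. a.d.(0\{c} + X\{d}))\{d}))\{d} has moves (no moves)
Partition-refinement fixed point:
  B0 = {s0}
  B1 = {s1, s4, s5, t3}
  B2 = {s2, t1}
  B3 = {s3, t2}
  B4 = {t0}
s0 ∈ B0, t0 ∈ B4 → different blocks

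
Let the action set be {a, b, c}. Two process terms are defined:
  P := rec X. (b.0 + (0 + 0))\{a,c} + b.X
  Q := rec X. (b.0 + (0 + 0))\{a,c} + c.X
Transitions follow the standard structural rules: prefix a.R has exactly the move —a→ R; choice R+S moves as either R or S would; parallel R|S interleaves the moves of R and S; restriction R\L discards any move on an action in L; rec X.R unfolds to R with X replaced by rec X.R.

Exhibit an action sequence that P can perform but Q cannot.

bb

Reachable graph of P (2 states):
  m0 = rec X. (b.0 + (0 + 0))\{a,c} + b.X :: -b-> m0, -b-> m1
  m1 = 0\{a,c} :: ∅
Reachable graph of Q (2 states):
  n0 = rec X. (b.0 + (0 + 0))\{a,c} + c.X :: -b-> n1, -c-> n0
  n1 = 0\{a,c} :: ∅
Trace ⟨bb⟩ through P, begin at {m0}:
  step 1 (b): {m0, m1}
  step 2 (b): {m0, m1}
  P completes σ.
Trace ⟨bb⟩ through Q, begin at {n0}:
  step 1 (b): {n1}
  step 2 (b): no successor for Q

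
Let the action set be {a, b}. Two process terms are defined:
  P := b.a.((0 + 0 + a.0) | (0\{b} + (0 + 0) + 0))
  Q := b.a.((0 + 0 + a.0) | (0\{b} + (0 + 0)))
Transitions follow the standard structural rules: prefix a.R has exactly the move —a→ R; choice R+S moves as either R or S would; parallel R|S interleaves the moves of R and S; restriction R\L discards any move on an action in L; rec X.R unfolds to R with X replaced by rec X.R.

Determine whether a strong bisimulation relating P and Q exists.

bisimilar

Reachable graph of P (4 states):
  s0 = b.a.((0 + 0 + a.0) | (0\{b} + (0 + 0) + 0)) ⊢ -b-> s1
  s1 = a.((0 + 0 + a.0) | (0\{b} + (0 + 0) + 0)) ⊢ -a-> s2
  s2 = (0 + 0 + a.0) | (0\{b} + (0 + 0) + 0) ⊢ -a-> s3
  s3 = 0 | (0\{b} + (0 + 0) + 0) ⊢ ·
Reachable graph of Q (4 states):
  t0 = b.a.((0 + 0 + a.0) | (0\{b} + (0 + 0))) ⊢ -b-> t1
  t1 = a.((0 + 0 + a.0) | (0\{b} + (0 + 0))) ⊢ -a-> t2
  t2 = (0 + 0 + a.0) | (0\{b} + (0 + 0)) ⊢ -a-> t3
  t3 = 0 | (0\{b} + (0 + 0)) ⊢ ·
Bisimilarity quotient blocks:
  B0 = {s0, t0}
  B1 = {s1, t1}
  B2 = {s2, t2}
  B3 = {s3, t3}
s0 ∈ B0, t0 ∈ B0 → same block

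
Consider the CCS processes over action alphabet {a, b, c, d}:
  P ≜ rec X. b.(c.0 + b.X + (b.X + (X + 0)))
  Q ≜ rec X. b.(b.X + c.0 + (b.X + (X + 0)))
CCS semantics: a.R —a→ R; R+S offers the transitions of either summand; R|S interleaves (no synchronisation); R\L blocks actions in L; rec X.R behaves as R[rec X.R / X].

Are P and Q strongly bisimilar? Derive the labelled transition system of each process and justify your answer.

P ~ Q

P's transition system — 3 states:
  p0 = rec X. b.(c.0 + b.X + (b.X + (X + 0))) has moves -b-> p1
  p1 = c.0 + b.(rec X. b.(c.0 + b.X + (b.X + (X + 0)))) + (b.(rec X. b.(c.0 + b.X + (b.X + (X + 0)))) + ((rec X. b.(c.0 + b.X + (b.X + (X + 0)))) + 0)) has moves -b-> p0, -b-> p1, -c-> p2
  p2 = 0 has moves (no moves)
Q's transition system — 3 states:
  q0 = rec X. b.(b.X + c.0 + (b.X + (X + 0))) has moves -b-> q1
  q1 = b.(rec X. b.(b.X + c.0 + (b.X + (X + 0)))) + c.0 + (b.(rec X. b.(b.X + c.0 + (b.X + (X + 0)))) + ((rec X. b.(b.X + c.0 + (b.X + (X + 0)))) + 0)) has moves -b-> q0, -b-> q1, -c-> q2
  q2 = 0 has moves (no moves)
Coarsest stable partition (strong bisimilarity classes):
  B0 = {p0, q0}
  B1 = {p1, q1}
  B2 = {p2, q2}
p0 ∈ B0, q0 ∈ B0 → same block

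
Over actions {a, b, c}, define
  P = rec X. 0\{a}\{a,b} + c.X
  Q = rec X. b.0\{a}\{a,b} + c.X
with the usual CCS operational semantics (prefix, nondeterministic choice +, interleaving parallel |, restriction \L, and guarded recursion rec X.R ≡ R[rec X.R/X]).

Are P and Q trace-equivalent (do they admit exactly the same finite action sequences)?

Reachable graph of P (1 states):
  p0 = rec X. 0\{a}\{a,b} + c.X ⊢ —c→ p0
Reachable graph of Q (2 states):
  q0 = rec X. b.0\{a}\{a,b} + c.X ⊢ —b→ q1, —c→ q0
  q1 = 0\{a}\{a,b} ⊢ (no moves)
Executing b from Q (initial set {q0}):
  step 1 (b): {q1}
  ✓ Q
Executing b from P (initial set {p0}):
  step 1 (b): ∅ (P stuck)

traces(P) ≠ traces(Q) — witness ⟨b⟩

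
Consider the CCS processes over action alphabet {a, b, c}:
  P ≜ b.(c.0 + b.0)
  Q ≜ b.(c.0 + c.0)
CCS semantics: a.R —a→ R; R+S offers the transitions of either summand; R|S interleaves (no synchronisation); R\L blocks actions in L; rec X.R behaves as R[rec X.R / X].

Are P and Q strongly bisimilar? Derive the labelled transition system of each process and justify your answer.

LTS(P): 3 reachable states
  m0 = b.(c.0 + b.0) | —b→ m1
  m1 = c.0 + b.0 | —b→ m2, —c→ m2
  m2 = 0 | (no moves)
LTS(Q): 3 reachable states
  n0 = b.(c.0 + c.0) | —b→ n1
  n1 = c.0 + c.0 | —c→ n2
  n2 = 0 | (no moves)
Partition-refinement fixed point:
  B0 = {m0}
  B1 = {m1}
  B2 = {m2, n2}
  B3 = {n0}
  B4 = {n1}
m0 ∈ B0, n0 ∈ B3 → different blocks

P ≁ Q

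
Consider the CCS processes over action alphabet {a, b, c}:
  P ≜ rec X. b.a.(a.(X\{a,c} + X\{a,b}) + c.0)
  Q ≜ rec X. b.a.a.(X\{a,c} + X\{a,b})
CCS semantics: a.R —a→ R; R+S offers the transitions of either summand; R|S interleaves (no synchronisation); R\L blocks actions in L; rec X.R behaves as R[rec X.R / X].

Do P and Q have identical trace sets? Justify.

NO — witness ⟨bac⟩

LTS(P): 6 reachable states
  s0 = rec X. b.a.(a.(X\{a,c} + X\{a,b}) + c.0) has moves --b--▸ s1
  s1 = a.(a.((rec X. b.a.(a.(X\{a,c} + X\{a,b}) + c.0))\{a,c} + (rec X. b.a.(a.(X\{a,c} + X\{a,b}) + c.0))\{a,b}) + c.0) has moves --a--▸ s2
  s2 = a.((rec X. b.a.(a.(X\{a,c} + X\{a,b}) + c.0))\{a,c} + (rec X. b.a.(a.(X\{a,c} + X\{a,b}) + c.0))\{a,b}) + c.0 has moves --a--▸ s3, --c--▸ s4
  s3 = (rec X. b.a.(a.(X\{a,c} + X\{a,b}) + c.0))\{a,c} + (rec X. b.a.(a.(X\{a,c} + X\{a,b}) + c.0))\{a,b} has moves --b--▸ s5
  s4 = 0 has moves ∅
  s5 = (a.(a.((rec X. b.a.(a.(X\{a,c} + X\{a,b}) + c.0))\{a,c} + (rec X. b.a.(a.(X\{a,c} + X\{a,b}) + c.0))\{a,b}) + c.0))\{a,c} has moves ∅
LTS(Q): 5 reachable states
  t0 = rec X. b.a.a.(X\{a,c} + X\{a,b}) has moves --b--▸ t1
  t1 = a.a.((rec X. b.a.a.(X\{a,c} + X\{a,b}))\{a,c} + (rec X. b.a.a.(X\{a,c} + X\{a,b}))\{a,b}) has moves --a--▸ t2
  t2 = a.((rec X. b.a.a.(X\{a,c} + X\{a,b}))\{a,c} + (rec X. b.a.a.(X\{a,c} + X\{a,b}))\{a,b}) has moves --a--▸ t3
  t3 = (rec X. b.a.a.(X\{a,c} + X\{a,b}))\{a,c} + (rec X. b.a.a.(X\{a,c} + X\{a,b}))\{a,b} has moves --b--▸ t4
  t4 = (a.a.((rec X. b.a.a.(X\{a,c} + X\{a,b}))\{a,c} + (rec X. b.a.a.(X\{a,c} + X\{a,b}))\{a,b}))\{a,c} has moves ∅
Executing bac from P (initial set {s0}):
  step 1 (b): {s1}
  step 2 (a): {s2}
  step 3 (c): {s4}
  P completes σ.
Executing bac from Q (initial set {t0}):
  step 1 (b): {t1}
  step 2 (a): {t2}
  step 3 (c): ∅  — Q cannot continue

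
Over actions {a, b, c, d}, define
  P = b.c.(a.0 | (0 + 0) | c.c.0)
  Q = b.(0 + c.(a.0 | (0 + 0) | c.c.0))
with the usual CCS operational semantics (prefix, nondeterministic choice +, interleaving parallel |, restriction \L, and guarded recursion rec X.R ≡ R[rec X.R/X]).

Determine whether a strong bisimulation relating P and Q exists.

P ~ Q

Reachable graph of P (8 states):
  m0 = b.c.(a.0 | (0 + 0) | c.c.0) :: =b=> m1
  m1 = c.(a.0 | (0 + 0) | c.c.0) :: =c=> m2
  m2 = a.0 | (0 + 0) | c.c.0 :: =a=> m3, =c=> m4
  m3 = 0 | (0 + 0) | c.c.0 :: =c=> m5
  m4 = a.0 | (0 + 0) | c.0 :: =a=> m5, =c=> m6
  m5 = 0 | (0 + 0) | c.0 :: =c=> m7
  m6 = a.0 | (0 + 0) | 0 :: =a=> m7
  m7 = 0 | (0 + 0) | 0 :: (no moves)
Reachable graph of Q (8 states):
  n0 = b.(0 + c.(a.0 | (0 + 0) | c.c.0)) :: =b=> n1
  n1 = 0 + c.(a.0 | (0 + 0) | c.c.0) :: =c=> n2
  n2 = a.0 | (0 + 0) | c.c.0 :: =a=> n3, =c=> n4
  n3 = 0 | (0 + 0) | c.c.0 :: =c=> n5
  n4 = a.0 | (0 + 0) | c.0 :: =a=> n5, =c=> n6
  n5 = 0 | (0 + 0) | c.0 :: =c=> n7
  n6 = a.0 | (0 + 0) | 0 :: =a=> n7
  n7 = 0 | (0 + 0) | 0 :: (no moves)
Coarsest stable partition (strong bisimilarity classes):
  B0 = {m0, n0}
  B1 = {m1, n1}
  B2 = {m2, n2}
  B3 = {m3, n3}
  B4 = {m5, n5}
  B5 = {m7, n7}
  B6 = {m4, n4}
  B7 = {m6, n6}
m0 ∈ B0, n0 ∈ B0 → same block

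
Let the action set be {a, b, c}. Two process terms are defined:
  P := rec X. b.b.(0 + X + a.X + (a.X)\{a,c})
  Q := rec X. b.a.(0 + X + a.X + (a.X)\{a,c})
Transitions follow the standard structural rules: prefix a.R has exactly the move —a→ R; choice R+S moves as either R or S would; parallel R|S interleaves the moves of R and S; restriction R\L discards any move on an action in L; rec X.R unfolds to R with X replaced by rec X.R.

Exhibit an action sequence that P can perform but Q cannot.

LTS(P): 3 reachable states
  s0 = rec X. b.b.(0 + X + a.X + (a.X)\{a,c}) | -b-> s1
  s1 = b.(0 + (rec X. b.b.(0 + X + a.X + (a.X)\{a,c})) + a.(rec X. b.b.(0 + X + a.X + (a.X)\{a,c})) + (a.(rec X. b.b.(0 + X + a.X + (a.X)\{a,c})))\{a,c}) | -b-> s2
  s2 = 0 + (rec X. b.b.(0 + X + a.X + (a.X)\{a,c})) + a.(rec X. b.b.(0 + X + a.X + (a.X)\{a,c})) + (a.(rec X. b.b.(0 + X + a.X + (a.X)\{a,c})))\{a,c} | -a-> s0, -b-> s1
LTS(Q): 3 reachable states
  t0 = rec X. b.a.(0 + X + a.X + (a.X)\{a,c}) | -b-> t1
  t1 = a.(0 + (rec X. b.a.(0 + X + a.X + (a.X)\{a,c})) + a.(rec X. b.a.(0 + X + a.X + (a.X)\{a,c})) + (a.(rec X. b.a.(0 + X + a.X + (a.X)\{a,c})))\{a,c}) | -a-> t2
  t2 = 0 + (rec X. b.a.(0 + X + a.X + (a.X)\{a,c})) + a.(rec X. b.a.(0 + X + a.X + (a.X)\{a,c})) + (a.(rec X. b.a.(0 + X + a.X + (a.X)\{a,c})))\{a,c} | -a-> t0, -b-> t1
Executing bb from P (initial set {s0}):
  step 1 (b): {s1}
  step 2 (b): {s2}
  — P admits the full trace.
Executing bb from Q (initial set {t0}):
  step 1 (b): {t1}
  step 2 (b): ∅ (Q stuck)

bb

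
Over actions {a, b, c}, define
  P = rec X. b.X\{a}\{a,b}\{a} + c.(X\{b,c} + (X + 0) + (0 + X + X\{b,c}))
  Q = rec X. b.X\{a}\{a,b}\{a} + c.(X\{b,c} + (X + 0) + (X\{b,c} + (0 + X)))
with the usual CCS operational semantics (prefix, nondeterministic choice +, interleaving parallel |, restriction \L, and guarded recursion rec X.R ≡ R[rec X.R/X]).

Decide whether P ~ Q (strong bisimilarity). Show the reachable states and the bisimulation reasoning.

LTS(P): 4 reachable states
  u0 = rec X. b.X\{a}\{a,b}\{a} + c.(X\{b,c} + (X + 0) + (0 + X + X\{b,c})) → =b=> u1, =c=> u2
  u1 = (rec X. b.X\{a}\{a,b}\{a} + c.(X\{b,c} + (X + 0) + (0 + X + X\{b,c})))\{a}\{a,b}\{a} → =c=> u3
  u2 = (rec X. b.X\{a}\{a,b}\{a} + c.(X\{b,c} + (X + 0) + (0 + X + X\{b,c})))\{b,c} + ((rec X. b.X\{a}\{a,b}\{a} + c.(X\{b,c} + (X + 0) + (0 + X + X\{b,c}))) + 0) + (0 + (rec X. b.X\{a}\{a,b}\{a} + c.(X\{b,c} + (X + 0) + (0 + X + X\{b,c}))) + (rec X. b.X\{a}\{a,b}\{a} + c.(X\{b,c} + (X + 0) + (0 + X + X\{b,c})))\{b,c}) → =b=> u1, =c=> u2
  u3 = ((rec X. b.X\{a}\{a,b}\{a} + c.(X\{b,c} + (X + 0) + (0 + X + X\{b,c})))\{b,c} + ((rec X. b.X\{a}\{a,b}\{a} + c.(X\{b,c} + (X + 0) + (0 + X + X\{b,c}))) + 0) + (0 + (rec X. b.X\{a}\{a,b}\{a} + c.(X\{b,c} + (X + 0) + (0 + X + X\{b,c}))) + (rec X. b.X\{a}\{a,b}\{a} + c.(X\{b,c} + (X + 0) + (0 + X + X\{b,c})))\{b,c}))\{a}\{a,b}\{a} → =c=> u3
LTS(Q): 4 reachable states
  v0 = rec X. b.X\{a}\{a,b}\{a} + c.(X\{b,c} + (X + 0) + (X\{b,c} + (0 + X))) → =b=> v1, =c=> v2
  v1 = (rec X. b.X\{a}\{a,b}\{a} + c.(X\{b,c} + (X + 0) + (X\{b,c} + (0 + X))))\{a}\{a,b}\{a} → =c=> v3
  v2 = (rec X. b.X\{a}\{a,b}\{a} + c.(X\{b,c} + (X + 0) + (X\{b,c} + (0 + X))))\{b,c} + ((rec X. b.X\{a}\{a,b}\{a} + c.(X\{b,c} + (X + 0) + (X\{b,c} + (0 + X)))) + 0) + ((rec X. b.X\{a}\{a,b}\{a} + c.(X\{b,c} + (X + 0) + (X\{b,c} + (0 + X))))\{b,c} + (0 + (rec X. b.X\{a}\{a,b}\{a} + c.(X\{b,c} + (X + 0) + (X\{b,c} + (0 + X)))))) → =b=> v1, =c=> v2
  v3 = ((rec X. b.X\{a}\{a,b}\{a} + c.(X\{b,c} + (X + 0) + (X\{b,c} + (0 + X))))\{b,c} + ((rec X. b.X\{a}\{a,b}\{a} + c.(X\{b,c} + (X + 0) + (X\{b,c} + (0 + X)))) + 0) + ((rec X. b.X\{a}\{a,b}\{a} + c.(X\{b,c} + (X + 0) + (X\{b,c} + (0 + X))))\{b,c} + (0 + (rec X. b.X\{a}\{a,b}\{a} + c.(X\{b,c} + (X + 0) + (X\{b,c} + (0 + X)))))))\{a}\{a,b}\{a} → =c=> v3
Bisimilarity quotient blocks:
  B0 = {u0, u2, v0, v2}
  B1 = {u1, u3, v1, v3}
u0 ∈ B0, v0 ∈ B0 → same block

P ~ Q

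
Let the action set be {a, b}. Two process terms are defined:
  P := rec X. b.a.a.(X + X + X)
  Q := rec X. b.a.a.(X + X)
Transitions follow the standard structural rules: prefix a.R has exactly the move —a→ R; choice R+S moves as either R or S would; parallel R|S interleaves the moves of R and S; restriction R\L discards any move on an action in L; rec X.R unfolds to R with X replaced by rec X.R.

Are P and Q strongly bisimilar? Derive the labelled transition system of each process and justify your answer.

Reachable graph of P (4 states):
  u0 = rec X. b.a.a.(X + X + X) has moves -b-> u1
  u1 = a.a.((rec X. b.a.a.(X + X + X)) + (rec X. b.a.a.(X + X + X)) + (rec X. b.a.a.(X + X + X))) has moves -a-> u2
  u2 = a.((rec X. b.a.a.(X + X + X)) + (rec X. b.a.a.(X + X + X)) + (rec X. b.a.a.(X + X + X))) has moves -a-> u3
  u3 = (rec X. b.a.a.(X + X + X)) + (rec X. b.a.a.(X + X + X)) + (rec X. b.a.a.(X + X + X)) has moves -b-> u1
Reachable graph of Q (4 states):
  v0 = rec X. b.a.a.(X + X) has moves -b-> v1
  v1 = a.a.((rec X. b.a.a.(X + X)) + (rec X. b.a.a.(X + X))) has moves -a-> v2
  v2 = a.((rec X. b.a.a.(X + X)) + (rec X. b.a.a.(X + X))) has moves -a-> v3
  v3 = (rec X. b.a.a.(X + X)) + (rec X. b.a.a.(X + X)) has moves -b-> v1
Coarsest stable partition (strong bisimilarity classes):
  B0 = {u0, u3, v0, v3}
  B1 = {u1, v1}
  B2 = {u2, v2}
u0 ∈ B0, v0 ∈ B0 → same block

bisimilar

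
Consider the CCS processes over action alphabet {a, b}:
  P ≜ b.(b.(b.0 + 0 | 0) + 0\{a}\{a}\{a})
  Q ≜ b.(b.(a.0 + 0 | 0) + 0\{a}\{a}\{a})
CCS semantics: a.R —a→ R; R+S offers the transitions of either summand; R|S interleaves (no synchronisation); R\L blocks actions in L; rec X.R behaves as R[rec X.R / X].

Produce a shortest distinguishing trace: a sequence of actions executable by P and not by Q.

Reachable graph of P (4 states):
  u0 = b.(b.(b.0 + 0 | 0) + 0\{a}\{a}\{a}) → —b→ u1
  u1 = b.(b.0 + 0 | 0) + 0\{a}\{a}\{a} → —b→ u2
  u2 = b.0 + 0 | 0 → —b→ u3
  u3 = 0 → ∅
Reachable graph of Q (4 states):
  v0 = b.(b.(a.0 + 0 | 0) + 0\{a}\{a}\{a}) → —b→ v1
  v1 = b.(a.0 + 0 | 0) + 0\{a}\{a}\{a} → —b→ v2
  v2 = a.0 + 0 | 0 → —a→ v3
  v3 = 0 → ∅
Executing bbb from P (initial set {u0}):
  after b @ step 1: {u1}
  after b @ step 2: {u2}
  after b @ step 3: {u3}
  P completes σ.
Executing bbb from Q (initial set {v0}):
  after b @ step 1: {v1}
  after b @ step 2: {v2}
  after b @ step 3: no successor for Q

bbb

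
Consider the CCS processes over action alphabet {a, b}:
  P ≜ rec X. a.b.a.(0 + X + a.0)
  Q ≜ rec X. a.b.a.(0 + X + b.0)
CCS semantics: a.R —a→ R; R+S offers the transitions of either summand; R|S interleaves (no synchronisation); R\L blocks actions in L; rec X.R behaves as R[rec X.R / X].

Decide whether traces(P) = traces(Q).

trace-distinct — witness ⟨abab⟩

Reachable graph of P (5 states):
  p0 = rec X. a.b.a.(0 + X + a.0) :: =a=> p1
  p1 = b.a.(0 + (rec X. a.b.a.(0 + X + a.0)) + a.0) :: =b=> p2
  p2 = a.(0 + (rec X. a.b.a.(0 + X + a.0)) + a.0) :: =a=> p3
  p3 = 0 + (rec X. a.b.a.(0 + X + a.0)) + a.0 :: =a=> p1, =a=> p4
  p4 = 0 :: ·
Reachable graph of Q (5 states):
  q0 = rec X. a.b.a.(0 + X + b.0) :: =a=> q1
  q1 = b.a.(0 + (rec X. a.b.a.(0 + X + b.0)) + b.0) :: =b=> q2
  q2 = a.(0 + (rec X. a.b.a.(0 + X + b.0)) + b.0) :: =a=> q3
  q3 = 0 + (rec X. a.b.a.(0 + X + b.0)) + b.0 :: =a=> q1, =b=> q4
  q4 = 0 :: ·
Executing abab from Q (initial set {q0}):
  step 1 (a): {q1}
  step 2 (b): {q2}
  step 3 (a): {q3}
  step 4 (b): {q4}
  — Q admits the full trace.
Executing abab from P (initial set {p0}):
  step 1 (a): {p1}
  step 2 (b): {p2}
  step 3 (a): {p3}
  step 4 (b): no successor for P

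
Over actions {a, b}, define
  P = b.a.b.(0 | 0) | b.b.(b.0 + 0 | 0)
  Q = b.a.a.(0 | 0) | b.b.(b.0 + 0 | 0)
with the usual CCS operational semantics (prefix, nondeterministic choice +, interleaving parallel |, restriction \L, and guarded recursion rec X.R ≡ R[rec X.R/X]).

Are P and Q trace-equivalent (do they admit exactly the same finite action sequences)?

P's transition system — 16 states:
  m0 = b.a.b.(0 | 0) | b.b.(b.0 + 0 | 0) :: —b→ m1, —b→ m2
  m1 = a.b.(0 | 0) | b.b.(b.0 + 0 | 0) :: —a→ m3, —b→ m4
  m2 = b.a.b.(0 | 0) | b.(b.0 + 0 | 0) :: —b→ m4, —b→ m5
  m3 = b.(0 | 0) | b.b.(b.0 + 0 | 0) :: —b→ m6, —b→ m7
  m4 = a.b.(0 | 0) | b.(b.0 + 0 | 0) :: —a→ m7, —b→ m8
  m5 = b.a.b.(0 | 0) | (b.0 + 0 | 0) :: —b→ m8, —b→ m9
  m6 = 0 | 0 | b.b.(b.0 + 0 | 0) :: —b→ m10
  m7 = b.(0 | 0) | b.(b.0 + 0 | 0) :: —b→ m10, —b→ m11
  m8 = a.b.(0 | 0) | (b.0 + 0 | 0) :: —a→ m11, —b→ m12
  m9 = b.a.b.(0 | 0) | 0 :: —b→ m12
  m10 = 0 | 0 | b.(b.0 + 0 | 0) :: —b→ m13
  m11 = b.(0 | 0) | (b.0 + 0 | 0) :: —b→ m13, —b→ m14
  m12 = a.b.(0 | 0) | 0 :: —a→ m14
  m13 = 0 | 0 | (b.0 + 0 | 0) :: —b→ m15
  m14 = b.(0 | 0) | 0 :: —b→ m15
  m15 = 0 | 0 | 0 :: ·
Q's transition system — 16 states:
  n0 = b.a.a.(0 | 0) | b.b.(b.0 + 0 | 0) :: —b→ n1, —b→ n2
  n1 = a.a.(0 | 0) | b.b.(b.0 + 0 | 0) :: —a→ n3, —b→ n4
  n2 = b.a.a.(0 | 0) | b.(b.0 + 0 | 0) :: —b→ n4, —b→ n5
  n3 = a.(0 | 0) | b.b.(b.0 + 0 | 0) :: —a→ n6, —b→ n7
  n4 = a.a.(0 | 0) | b.(b.0 + 0 | 0) :: —a→ n7, —b→ n8
  n5 = b.a.a.(0 | 0) | (b.0 + 0 | 0) :: —b→ n8, —b→ n9
  n6 = 0 | 0 | b.b.(b.0 + 0 | 0) :: —b→ n10
  n7 = a.(0 | 0) | b.(b.0 + 0 | 0) :: —a→ n10, —b→ n11
  n8 = a.a.(0 | 0) | (b.0 + 0 | 0) :: —a→ n11, —b→ n12
  n9 = b.a.a.(0 | 0) | 0 :: —b→ n12
  n10 = 0 | 0 | b.(b.0 + 0 | 0) :: —b→ n13
  n11 = a.(0 | 0) | (b.0 + 0 | 0) :: —a→ n13, —b→ n14
  n12 = a.a.(0 | 0) | 0 :: —a→ n14
  n13 = 0 | 0 | (b.0 + 0 | 0) :: —b→ n15
  n14 = a.(0 | 0) | 0 :: —a→ n15
  n15 = 0 | 0 | 0 :: ·
Executing babbbb from P (initial set {m0}):
  after b @ step 1: {m1, m2}
  after a @ step 2: {m3}
  after b @ step 3: {m6, m7}
  after b @ step 4: {m10, m11}
  after b @ step 5: {m13, m14}
  after b @ step 6: {m15}
  P completes σ.
Executing babbbb from Q (initial set {n0}):
  after b @ step 1: {n1, n2}
  after a @ step 2: {n3}
  after b @ step 3: {n7}
  after b @ step 4: {n11}
  after b @ step 5: {n14}
  after b @ step 6: ∅ (Q stuck)

traces(P) ≠ traces(Q) — witness ⟨babbbb⟩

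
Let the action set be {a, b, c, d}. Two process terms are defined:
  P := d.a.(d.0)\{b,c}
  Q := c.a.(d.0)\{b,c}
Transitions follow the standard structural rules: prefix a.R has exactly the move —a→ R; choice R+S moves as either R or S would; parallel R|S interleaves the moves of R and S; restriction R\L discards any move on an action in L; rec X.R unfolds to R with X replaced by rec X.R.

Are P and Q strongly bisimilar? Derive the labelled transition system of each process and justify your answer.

NO

P's transition system — 4 states:
  s0 = d.a.(d.0)\{b,c} | ··d··> s1
  s1 = a.(d.0)\{b,c} | ··a··> s2
  s2 = (d.0)\{b,c} | ··d··> s3
  s3 = 0\{b,c} | deadlocked
Q's transition system — 4 states:
  t0 = c.a.(d.0)\{b,c} | ··c··> t1
  t1 = a.(d.0)\{b,c} | ··a··> t2
  t2 = (d.0)\{b,c} | ··d··> t3
  t3 = 0\{b,c} | deadlocked
Bisimilarity quotient blocks:
  B0 = {s0}
  B1 = {s1, t1}
  B2 = {s2, t2}
  B3 = {s3, t3}
  B4 = {t0}
s0 ∈ B0, t0 ∈ B4 → different blocks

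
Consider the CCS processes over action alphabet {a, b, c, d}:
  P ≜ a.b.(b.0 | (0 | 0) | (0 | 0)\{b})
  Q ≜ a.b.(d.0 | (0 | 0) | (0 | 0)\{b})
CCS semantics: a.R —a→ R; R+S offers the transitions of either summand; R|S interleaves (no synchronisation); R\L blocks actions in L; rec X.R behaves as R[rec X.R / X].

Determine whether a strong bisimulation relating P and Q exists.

P ≁ Q

P's transition system — 4 states:
  u0 = a.b.(b.0 | (0 | 0) | (0 | 0)\{b}) | --a--▸ u1
  u1 = b.(b.0 | (0 | 0) | (0 | 0)\{b}) | --b--▸ u2
  u2 = b.0 | (0 | 0) | (0 | 0)\{b} | --b--▸ u3
  u3 = 0 | (0 | 0) | (0 | 0)\{b} | (no moves)
Q's transition system — 4 states:
  v0 = a.b.(d.0 | (0 | 0) | (0 | 0)\{b}) | --a--▸ v1
  v1 = b.(d.0 | (0 | 0) | (0 | 0)\{b}) | --b--▸ v2
  v2 = d.0 | (0 | 0) | (0 | 0)\{b} | --d--▸ v3
  v3 = 0 | (0 | 0) | (0 | 0)\{b} | (no moves)
Coarsest stable partition (strong bisimilarity classes):
  B0 = {u0}
  B1 = {u1}
  B2 = {u2}
  B3 = {u3, v3}
  B4 = {v0}
  B5 = {v1}
  B6 = {v2}
u0 ∈ B0, v0 ∈ B4 → different blocks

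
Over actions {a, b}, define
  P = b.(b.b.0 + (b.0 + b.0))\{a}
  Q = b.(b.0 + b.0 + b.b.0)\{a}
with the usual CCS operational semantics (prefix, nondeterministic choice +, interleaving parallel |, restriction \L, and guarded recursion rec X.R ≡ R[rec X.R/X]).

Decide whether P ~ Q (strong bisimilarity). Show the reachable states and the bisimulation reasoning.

P's transition system — 4 states:
  m0 = b.(b.b.0 + (b.0 + b.0))\{a} | -b-> m1
  m1 = (b.b.0 + (b.0 + b.0))\{a} | -b-> m2, -b-> m3
  m2 = (b.0)\{a} | -b-> m3
  m3 = 0\{a} | deadlocked
Q's transition system — 4 states:
  n0 = b.(b.0 + b.0 + b.b.0)\{a} | -b-> n1
  n1 = (b.0 + b.0 + b.b.0)\{a} | -b-> n2, -b-> n3
  n2 = (b.0)\{a} | -b-> n3
  n3 = 0\{a} | deadlocked
Partition-refinement fixed point:
  B0 = {m0, n0}
  B1 = {m1, n1}
  B2 = {m3, n3}
  B3 = {m2, n2}
m0 ∈ B0, n0 ∈ B0 → same block

P ~ Q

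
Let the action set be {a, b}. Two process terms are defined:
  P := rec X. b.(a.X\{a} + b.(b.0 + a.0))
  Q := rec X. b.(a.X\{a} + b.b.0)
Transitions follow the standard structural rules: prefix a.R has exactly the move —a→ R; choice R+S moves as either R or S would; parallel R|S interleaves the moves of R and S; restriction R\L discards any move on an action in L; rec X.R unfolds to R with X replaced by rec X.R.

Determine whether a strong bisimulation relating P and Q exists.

P ≁ Q

P's transition system — 8 states:
  p0 = rec X. b.(a.X\{a} + b.(b.0 + a.0)) :: -b-> p1
  p1 = a.(rec X. b.(a.X\{a} + b.(b.0 + a.0)))\{a} + b.(b.0 + a.0) :: -a-> p2, -b-> p3
  p2 = (rec X. b.(a.X\{a} + b.(b.0 + a.0)))\{a} :: -b-> p4
  p3 = b.0 + a.0 :: -a-> p5, -b-> p5
  p4 = (a.(rec X. b.(a.X\{a} + b.(b.0 + a.0)))\{a} + b.(b.0 + a.0))\{a} :: -b-> p6
  p5 = 0 :: stopped
  p6 = (b.0 + a.0)\{a} :: -b-> p7
  p7 = 0\{a} :: stopped
Q's transition system — 8 states:
  q0 = rec X. b.(a.X\{a} + b.b.0) :: -b-> q1
  q1 = a.(rec X. b.(a.X\{a} + b.b.0))\{a} + b.b.0 :: -a-> q2, -b-> q3
  q2 = (rec X. b.(a.X\{a} + b.b.0))\{a} :: -b-> q4
  q3 = b.0 :: -b-> q5
  q4 = (a.(rec X. b.(a.X\{a} + b.b.0))\{a} + b.b.0)\{a} :: -b-> q6
  q5 = 0 :: stopped
  q6 = (b.0)\{a} :: -b-> q7
  q7 = 0\{a} :: stopped
Partition-refinement fixed point:
  B0 = {p0}
  B1 = {p1}
  B2 = {p3}
  B3 = {p5, p7, q5, q7}
  B4 = {p2, q2}
  B5 = {p4, q4}
  B6 = {p6, q3, q6}
  B7 = {q0}
  B8 = {q1}
p0 ∈ B0, q0 ∈ B7 → different blocks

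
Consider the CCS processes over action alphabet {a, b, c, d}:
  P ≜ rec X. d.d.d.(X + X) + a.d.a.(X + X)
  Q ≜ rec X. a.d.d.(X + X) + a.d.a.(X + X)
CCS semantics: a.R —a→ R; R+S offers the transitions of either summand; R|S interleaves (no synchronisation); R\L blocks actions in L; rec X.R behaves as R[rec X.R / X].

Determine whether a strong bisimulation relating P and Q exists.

P's transition system — 6 states:
  u0 = rec X. d.d.d.(X + X) + a.d.a.(X + X) → —a→ u1, —d→ u2
  u1 = d.a.((rec X. d.d.d.(X + X) + a.d.a.(X + X)) + (rec X. d.d.d.(X + X) + a.d.a.(X + X))) → —d→ u3
  u2 = d.d.((rec X. d.d.d.(X + X) + a.d.a.(X + X)) + (rec X. d.d.d.(X + X) + a.d.a.(X + X))) → —d→ u4
  u3 = a.((rec X. d.d.d.(X + X) + a.d.a.(X + X)) + (rec X. d.d.d.(X + X) + a.d.a.(X + X))) → —a→ u5
  u4 = d.((rec X. d.d.d.(X + X) + a.d.a.(X + X)) + (rec X. d.d.d.(X + X) + a.d.a.(X + X))) → —d→ u5
  u5 = (rec X. d.d.d.(X + X) + a.d.a.(X + X)) + (rec X. d.d.d.(X + X) + a.d.a.(X + X)) → —a→ u1, —d→ u2
Q's transition system — 6 states:
  v0 = rec X. a.d.d.(X + X) + a.d.a.(X + X) → —a→ v1, —a→ v2
  v1 = d.a.((rec X. a.d.d.(X + X) + a.d.a.(X + X)) + (rec X. a.d.d.(X + X) + a.d.a.(X + X))) → —d→ v3
  v2 = d.d.((rec X. a.d.d.(X + X) + a.d.a.(X + X)) + (rec X. a.d.d.(X + X) + a.d.a.(X + X))) → —d→ v4
  v3 = a.((rec X. a.d.d.(X + X) + a.d.a.(X + X)) + (rec X. a.d.d.(X + X) + a.d.a.(X + X))) → —a→ v5
  v4 = d.((rec X. a.d.d.(X + X) + a.d.a.(X + X)) + (rec X. a.d.d.(X + X) + a.d.a.(X + X))) → —d→ v5
  v5 = (rec X. a.d.d.(X + X) + a.d.a.(X + X)) + (rec X. a.d.d.(X + X) + a.d.a.(X + X)) → —a→ v1, —a→ v2
Bisimilarity quotient blocks:
  B0 = {u0, u5}
  B1 = {u1}
  B2 = {u3}
  B3 = {u2}
  B4 = {u4}
  B5 = {v0, v5}
  B6 = {v1}
  B7 = {v3}
  B8 = {v2}
  B9 = {v4}
u0 ∈ B0, v0 ∈ B5 → different blocks

P ≁ Q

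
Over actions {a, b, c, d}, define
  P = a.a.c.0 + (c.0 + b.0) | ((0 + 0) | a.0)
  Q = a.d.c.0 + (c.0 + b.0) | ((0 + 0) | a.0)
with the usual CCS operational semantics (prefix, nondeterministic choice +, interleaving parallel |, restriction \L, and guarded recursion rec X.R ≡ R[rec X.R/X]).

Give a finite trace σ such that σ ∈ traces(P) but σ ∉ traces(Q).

aa

P's transition system — 7 states:
  m0 = a.a.c.0 + (c.0 + b.0) | ((0 + 0) | a.0) ⊢ =a=> m1, =a=> m2, =b=> m3, =c=> m3
  m1 = (c.0 + b.0) | ((0 + 0) | 0) ⊢ =b=> m4, =c=> m4
  m2 = a.c.0 ⊢ =a=> m5
  m3 = 0 | ((0 + 0) | a.0) ⊢ =a=> m4
  m4 = 0 | ((0 + 0) | 0) ⊢ stopped
  m5 = c.0 ⊢ =c=> m6
  m6 = 0 ⊢ stopped
Q's transition system — 7 states:
  n0 = a.d.c.0 + (c.0 + b.0) | ((0 + 0) | a.0) ⊢ =a=> n1, =a=> n2, =b=> n3, =c=> n3
  n1 = (c.0 + b.0) | ((0 + 0) | 0) ⊢ =b=> n4, =c=> n4
  n2 = d.c.0 ⊢ =d=> n5
  n3 = 0 | ((0 + 0) | a.0) ⊢ =a=> n4
  n4 = 0 | ((0 + 0) | 0) ⊢ stopped
  n5 = c.0 ⊢ =c=> n6
  n6 = 0 ⊢ stopped
Trace ⟨aa⟩ through P, begin at {m0}:
  [1] a ⇒ {m1, m2}
  [2] a ⇒ {m5}
  ✓ P
Trace ⟨aa⟩ through Q, begin at {n0}:
  [1] a ⇒ {n1, n2}
  [2] a ⇒ no successor for Q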